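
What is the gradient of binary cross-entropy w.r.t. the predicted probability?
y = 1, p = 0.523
∂L/∂p = -1.912

∂L/∂p = -y/p + (1-y)/(1-p) = -1/0.523 + 0 = -1.912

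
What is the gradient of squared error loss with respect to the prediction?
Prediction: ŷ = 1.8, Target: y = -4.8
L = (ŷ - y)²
∂L/∂ŷ = 13.2

∂L/∂ŷ = 2(ŷ - y) = 2(1.8 - -4.8) = 2(6.6) = 13.2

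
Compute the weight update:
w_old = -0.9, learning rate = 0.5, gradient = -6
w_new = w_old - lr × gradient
w_new = 2.1

w_new = w - η·∂L/∂w = -0.9 - 0.5×(-6) = -0.9 - (-3) = 2.1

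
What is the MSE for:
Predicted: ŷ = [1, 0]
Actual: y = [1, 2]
MSE = 2

MSE = (1/2)((1-1)² + (0-2)²) = (1/2)(0 + 4) = 2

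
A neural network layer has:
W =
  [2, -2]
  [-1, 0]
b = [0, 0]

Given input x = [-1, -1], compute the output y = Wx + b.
y = [0, 1]

Wx = [2×-1 + -2×-1, -1×-1 + 0×-1]
   = [0, 1]
y = Wx + b = [0 + 0, 1 + 0] = [0, 1]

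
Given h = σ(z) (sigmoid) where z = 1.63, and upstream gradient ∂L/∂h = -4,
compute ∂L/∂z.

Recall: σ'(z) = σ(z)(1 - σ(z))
∂L/∂z = -0.548

σ(1.63) = 0.8362
σ'(1.63) = σ(1.63)(1 - σ(1.63)) = 0.8362 × 0.1638 = 0.137
∂L/∂z = ∂L/∂h · σ'(z) = -4 × 0.137 = -0.548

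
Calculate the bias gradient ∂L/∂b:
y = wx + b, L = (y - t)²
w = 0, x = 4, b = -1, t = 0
∂L/∂b = -2

y = wx + b = (0)(4) + -1 = -1
∂L/∂y = 2(y - t) = 2(-1 - 0) = -2
∂y/∂b = 1
∂L/∂b = ∂L/∂y · ∂y/∂b = -2 × 1 = -2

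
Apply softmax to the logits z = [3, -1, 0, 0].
p = [0.8945, 0.0164, 0.0445, 0.0445]

exp(z) = [20.09, 0.3679, 1, 1]
Sum = 22.45
p = [0.8945, 0.0164, 0.0445, 0.0445]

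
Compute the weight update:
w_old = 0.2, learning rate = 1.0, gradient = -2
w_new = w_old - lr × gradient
w_new = 2.2

w_new = w - η·∂L/∂w = 0.2 - 1.0×(-2) = 0.2 - (-2) = 2.2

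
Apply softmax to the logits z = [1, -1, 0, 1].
p = [0.3995, 0.0541, 0.147, 0.3995]

exp(z) = [2.718, 0.3679, 1, 2.718]
Sum = 6.804
p = [0.3995, 0.0541, 0.147, 0.3995]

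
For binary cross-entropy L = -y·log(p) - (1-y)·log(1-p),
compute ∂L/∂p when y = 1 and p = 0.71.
∂L/∂p = -1.408

∂L/∂p = -y/p + (1-y)/(1-p) = -1/0.71 + 0 = -1.408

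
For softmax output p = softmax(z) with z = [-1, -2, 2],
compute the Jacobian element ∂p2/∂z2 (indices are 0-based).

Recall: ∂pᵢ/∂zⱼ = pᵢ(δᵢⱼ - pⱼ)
∂p2/∂z2 = 0.0597

p = softmax(z) = [0.04661, 0.01715, 0.9362]
p2 = 0.9362

∂p2/∂z2 = p2(1 - p2) = 0.9362 × (1 - 0.9362) = 0.0597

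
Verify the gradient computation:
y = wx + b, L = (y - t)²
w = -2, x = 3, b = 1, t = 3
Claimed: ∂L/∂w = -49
Incorrect

y = (-2)(3) + 1 = -5
∂L/∂y = 2(y - t) = 2(-5 - 3) = -16
∂y/∂w = x = 3
∂L/∂w = -16 × 3 = -48

Claimed value: -49
Incorrect: The correct gradient is -48.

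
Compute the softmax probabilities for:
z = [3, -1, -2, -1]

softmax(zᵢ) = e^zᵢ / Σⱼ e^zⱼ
p = [0.9584, 0.0176, 0.0065, 0.0176]

exp(z) = [20.09, 0.3679, 0.1353, 0.3679]
Sum = 20.96
p = [0.9584, 0.0176, 0.0065, 0.0176]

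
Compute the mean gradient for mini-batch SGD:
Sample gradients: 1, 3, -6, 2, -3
Average gradient = -0.6

Average = (1/5)(1 + 3 + -6 + 2 + -3) = -3/5 = -0.6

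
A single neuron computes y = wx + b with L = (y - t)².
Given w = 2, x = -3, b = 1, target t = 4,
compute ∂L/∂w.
∂L/∂w = 54

y = wx + b = (2)(-3) + 1 = -5
∂L/∂y = 2(y - t) = 2(-5 - 4) = -18
∂y/∂w = x = -3
∂L/∂w = ∂L/∂y · ∂y/∂w = -18 × -3 = 54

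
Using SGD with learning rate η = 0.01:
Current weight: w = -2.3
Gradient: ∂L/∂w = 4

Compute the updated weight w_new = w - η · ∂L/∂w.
w_new = -2.34

w_new = w - η·∂L/∂w = -2.3 - 0.01×(4) = -2.3 - (0.04) = -2.34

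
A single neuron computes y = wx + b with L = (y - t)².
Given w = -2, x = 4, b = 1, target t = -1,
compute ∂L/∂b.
∂L/∂b = -12

y = wx + b = (-2)(4) + 1 = -7
∂L/∂y = 2(y - t) = 2(-7 - -1) = -12
∂y/∂b = 1
∂L/∂b = ∂L/∂y · ∂y/∂b = -12 × 1 = -12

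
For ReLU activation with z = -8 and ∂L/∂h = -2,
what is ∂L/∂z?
∂L/∂z = 0

h = ReLU(-8) = 0
Since z < 0: ∂h/∂z = 0
∂L/∂z = ∂L/∂h · ∂h/∂z = -2 × 0 = 0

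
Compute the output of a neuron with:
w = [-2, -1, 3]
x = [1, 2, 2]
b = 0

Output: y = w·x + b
y = 2

y = (-2)(1) + (-1)(2) + (3)(2) + 0 = 2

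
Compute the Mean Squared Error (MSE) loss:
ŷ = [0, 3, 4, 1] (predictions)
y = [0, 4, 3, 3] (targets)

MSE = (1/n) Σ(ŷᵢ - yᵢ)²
MSE = 1.5

MSE = (1/4)((0-0)² + (3-4)² + (4-3)² + (1-3)²) = (1/4)(0 + 1 + 1 + 4) = 1.5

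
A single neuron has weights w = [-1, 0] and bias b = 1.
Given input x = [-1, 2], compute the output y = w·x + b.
y = 2

y = (-1)(-1) + (0)(2) + 1 = 2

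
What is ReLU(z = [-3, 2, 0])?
h = [0, 2, 0]

ReLU applied element-wise: max(0,-3)=0, max(0,2)=2, max(0,0)=0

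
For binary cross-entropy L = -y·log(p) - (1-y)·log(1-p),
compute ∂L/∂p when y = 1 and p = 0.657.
∂L/∂p = -1.522

∂L/∂p = -y/p + (1-y)/(1-p) = -1/0.657 + 0 = -1.522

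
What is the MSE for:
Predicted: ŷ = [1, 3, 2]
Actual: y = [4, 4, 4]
MSE = 4.667

MSE = (1/3)((1-4)² + (3-4)² + (2-4)²) = (1/3)(9 + 1 + 4) = 4.667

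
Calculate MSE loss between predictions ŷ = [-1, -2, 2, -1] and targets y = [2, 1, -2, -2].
MSE = 8.75

MSE = (1/4)((-1-2)² + (-2-1)² + (2--2)² + (-1--2)²) = (1/4)(9 + 9 + 16 + 1) = 8.75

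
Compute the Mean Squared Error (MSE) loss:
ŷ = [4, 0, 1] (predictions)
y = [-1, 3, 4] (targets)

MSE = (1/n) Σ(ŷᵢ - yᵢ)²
MSE = 14.33

MSE = (1/3)((4--1)² + (0-3)² + (1-4)²) = (1/3)(25 + 9 + 9) = 14.33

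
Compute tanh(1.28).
0.8565

tanh(1.28) = (e^(1.28) - e^(-1.28))/(e^(1.28) + e^(-1.28)) = 0.8565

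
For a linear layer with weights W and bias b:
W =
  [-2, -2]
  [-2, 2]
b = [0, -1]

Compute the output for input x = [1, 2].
y = [-6, 1]

Wx = [-2×1 + -2×2, -2×1 + 2×2]
   = [-6, 2]
y = Wx + b = [-6 + 0, 2 + -1] = [-6, 1]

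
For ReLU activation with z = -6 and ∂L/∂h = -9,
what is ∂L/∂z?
∂L/∂z = 0

h = ReLU(-6) = 0
Since z < 0: ∂h/∂z = 0
∂L/∂z = ∂L/∂h · ∂h/∂z = -9 × 0 = 0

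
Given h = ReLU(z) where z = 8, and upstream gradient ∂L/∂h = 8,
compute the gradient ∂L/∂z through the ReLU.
∂L/∂z = 8

h = ReLU(8) = 8
Since z > 0: ∂h/∂z = 1
∂L/∂z = ∂L/∂h · ∂h/∂z = 8 × 1 = 8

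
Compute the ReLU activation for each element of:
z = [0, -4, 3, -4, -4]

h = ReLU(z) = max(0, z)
h = [0, 0, 3, 0, 0]

ReLU applied element-wise: max(0,0)=0, max(0,-4)=0, max(0,3)=3, max(0,-4)=0, max(0,-4)=0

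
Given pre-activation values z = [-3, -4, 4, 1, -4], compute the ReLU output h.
h = [0, 0, 4, 1, 0]

ReLU applied element-wise: max(0,-3)=0, max(0,-4)=0, max(0,4)=4, max(0,1)=1, max(0,-4)=0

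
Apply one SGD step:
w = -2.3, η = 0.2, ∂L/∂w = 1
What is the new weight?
w_new = -2.5

w_new = w - η·∂L/∂w = -2.3 - 0.2×(1) = -2.3 - (0.2) = -2.5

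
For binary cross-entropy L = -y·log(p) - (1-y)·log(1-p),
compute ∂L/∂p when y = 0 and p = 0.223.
∂L/∂p = 1.287

∂L/∂p = -y/p + (1-y)/(1-p) = 0 + 1/0.777 = 1.287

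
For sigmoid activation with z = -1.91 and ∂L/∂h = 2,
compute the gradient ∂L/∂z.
∂L/∂z = 0.2247

σ(-1.91) = 0.129
σ'(-1.91) = σ(-1.91)(1 - σ(-1.91)) = 0.129 × 0.871 = 0.1123
∂L/∂z = ∂L/∂h · σ'(z) = 2 × 0.1123 = 0.2247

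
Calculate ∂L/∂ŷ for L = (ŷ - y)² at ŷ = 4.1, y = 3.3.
∂L/∂ŷ = 1.6

∂L/∂ŷ = 2(ŷ - y) = 2(4.1 - 3.3) = 2(0.8) = 1.6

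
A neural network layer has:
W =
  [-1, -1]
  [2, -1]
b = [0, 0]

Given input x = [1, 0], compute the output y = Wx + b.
y = [-1, 2]

Wx = [-1×1 + -1×0, 2×1 + -1×0]
   = [-1, 2]
y = Wx + b = [-1 + 0, 2 + 0] = [-1, 2]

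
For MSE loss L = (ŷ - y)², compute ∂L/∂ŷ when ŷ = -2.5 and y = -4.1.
∂L/∂ŷ = 3.2

∂L/∂ŷ = 2(ŷ - y) = 2(-2.5 - -4.1) = 2(1.6) = 3.2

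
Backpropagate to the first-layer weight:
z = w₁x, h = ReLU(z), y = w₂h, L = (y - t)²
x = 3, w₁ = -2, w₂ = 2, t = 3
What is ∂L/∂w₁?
∂L/∂w₁ = 0

Forward pass:
z = w₁x = -2×3 = -6
h = ReLU(-6) = 0
y = w₂h = 2×0 = 0

Backward pass:
∂L/∂y = 2(y - t) = 2(0 - 3) = -6
∂y/∂h = w₂ = 2
∂h/∂z = 0 (ReLU derivative)
∂z/∂w₁ = x = 3

∂L/∂w₁ = -6 × 2 × 0 × 3 = 0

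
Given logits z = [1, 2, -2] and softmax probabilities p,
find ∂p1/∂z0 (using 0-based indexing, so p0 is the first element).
∂p1/∂z0 = -0.1915

p = softmax(z) = [0.2654, 0.7214, 0.01321]
p1 = 0.7214, p0 = 0.2654

∂p1/∂z0 = -p1 × p0 = -0.7214 × 0.2654 = -0.1915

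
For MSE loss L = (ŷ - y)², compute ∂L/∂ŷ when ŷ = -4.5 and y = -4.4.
∂L/∂ŷ = -0.2

∂L/∂ŷ = 2(ŷ - y) = 2(-4.5 - -4.4) = 2(-0.1) = -0.2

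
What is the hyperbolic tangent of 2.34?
0.9816

tanh(2.34) = (e^(2.34) - e^(-2.34))/(e^(2.34) + e^(-2.34)) = 0.9816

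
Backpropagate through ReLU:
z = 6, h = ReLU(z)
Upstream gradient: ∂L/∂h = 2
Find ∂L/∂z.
∂L/∂z = 2

h = ReLU(6) = 6
Since z > 0: ∂h/∂z = 1
∂L/∂z = ∂L/∂h · ∂h/∂z = 2 × 1 = 2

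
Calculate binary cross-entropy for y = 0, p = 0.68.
L = 1.139

L = -0·log(0.68) - 1·log(0.32) = -log(0.32) = 1.139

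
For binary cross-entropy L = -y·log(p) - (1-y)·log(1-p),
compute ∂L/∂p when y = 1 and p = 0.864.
∂L/∂p = -1.157

∂L/∂p = -y/p + (1-y)/(1-p) = -1/0.864 + 0 = -1.157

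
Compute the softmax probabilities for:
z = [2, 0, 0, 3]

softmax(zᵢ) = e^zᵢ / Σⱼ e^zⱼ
p = [0.2507, 0.0339, 0.0339, 0.6815]

exp(z) = [7.389, 1, 1, 20.09]
Sum = 29.47
p = [0.2507, 0.0339, 0.0339, 0.6815]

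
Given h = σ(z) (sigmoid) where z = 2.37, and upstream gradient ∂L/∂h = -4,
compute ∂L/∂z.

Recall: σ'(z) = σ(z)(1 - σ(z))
∂L/∂z = -0.3127

σ(2.37) = 0.9145
σ'(2.37) = σ(2.37)(1 - σ(2.37)) = 0.9145 × 0.08549 = 0.07818
∂L/∂z = ∂L/∂h · σ'(z) = -4 × 0.07818 = -0.3127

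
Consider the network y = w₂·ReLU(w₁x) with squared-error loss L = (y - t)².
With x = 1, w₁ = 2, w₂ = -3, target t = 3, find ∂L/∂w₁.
∂L/∂w₁ = 54

Forward pass:
z = w₁x = 2×1 = 2
h = ReLU(2) = 2
y = w₂h = -3×2 = -6

Backward pass:
∂L/∂y = 2(y - t) = 2(-6 - 3) = -18
∂y/∂h = w₂ = -3
∂h/∂z = 1 (ReLU derivative)
∂z/∂w₁ = x = 1

∂L/∂w₁ = -18 × -3 × 1 × 1 = 54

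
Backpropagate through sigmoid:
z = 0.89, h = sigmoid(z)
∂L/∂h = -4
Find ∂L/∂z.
∂L/∂z = -0.8255

σ(0.89) = 0.7089
σ'(0.89) = σ(0.89)(1 - σ(0.89)) = 0.7089 × 0.2911 = 0.2064
∂L/∂z = ∂L/∂h · σ'(z) = -4 × 0.2064 = -0.8255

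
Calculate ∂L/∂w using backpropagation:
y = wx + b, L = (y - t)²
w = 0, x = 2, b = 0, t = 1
∂L/∂w = -4

y = wx + b = (0)(2) + 0 = 0
∂L/∂y = 2(y - t) = 2(0 - 1) = -2
∂y/∂w = x = 2
∂L/∂w = ∂L/∂y · ∂y/∂w = -2 × 2 = -4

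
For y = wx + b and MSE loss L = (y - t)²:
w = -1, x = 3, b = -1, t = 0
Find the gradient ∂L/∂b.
∂L/∂b = -8

y = wx + b = (-1)(3) + -1 = -4
∂L/∂y = 2(y - t) = 2(-4 - 0) = -8
∂y/∂b = 1
∂L/∂b = ∂L/∂y · ∂y/∂b = -8 × 1 = -8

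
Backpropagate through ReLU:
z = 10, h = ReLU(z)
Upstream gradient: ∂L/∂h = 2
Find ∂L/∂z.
∂L/∂z = 2

h = ReLU(10) = 10
Since z > 0: ∂h/∂z = 1
∂L/∂z = ∂L/∂h · ∂h/∂z = 2 × 1 = 2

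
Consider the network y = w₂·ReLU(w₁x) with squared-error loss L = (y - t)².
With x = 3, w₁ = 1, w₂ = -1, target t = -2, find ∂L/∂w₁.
∂L/∂w₁ = 6

Forward pass:
z = w₁x = 1×3 = 3
h = ReLU(3) = 3
y = w₂h = -1×3 = -3

Backward pass:
∂L/∂y = 2(y - t) = 2(-3 - -2) = -2
∂y/∂h = w₂ = -1
∂h/∂z = 1 (ReLU derivative)
∂z/∂w₁ = x = 3

∂L/∂w₁ = -2 × -1 × 1 × 3 = 6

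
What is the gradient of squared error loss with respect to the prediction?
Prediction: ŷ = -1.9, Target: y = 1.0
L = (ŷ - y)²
∂L/∂ŷ = -5.8

∂L/∂ŷ = 2(ŷ - y) = 2(-1.9 - 1.0) = 2(-2.9) = -5.8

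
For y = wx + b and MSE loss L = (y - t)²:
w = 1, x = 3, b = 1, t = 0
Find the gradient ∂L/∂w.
∂L/∂w = 24

y = wx + b = (1)(3) + 1 = 4
∂L/∂y = 2(y - t) = 2(4 - 0) = 8
∂y/∂w = x = 3
∂L/∂w = ∂L/∂y · ∂y/∂w = 8 × 3 = 24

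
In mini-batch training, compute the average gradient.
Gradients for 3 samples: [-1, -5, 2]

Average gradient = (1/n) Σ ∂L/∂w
Average gradient = -1.333

Average = (1/3)(-1 + -5 + 2) = -4/3 = -1.333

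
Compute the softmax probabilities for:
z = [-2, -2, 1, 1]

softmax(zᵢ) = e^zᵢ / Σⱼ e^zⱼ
p = [0.0237, 0.0237, 0.4763, 0.4763]

exp(z) = [0.1353, 0.1353, 2.718, 2.718]
Sum = 5.707
p = [0.0237, 0.0237, 0.4763, 0.4763]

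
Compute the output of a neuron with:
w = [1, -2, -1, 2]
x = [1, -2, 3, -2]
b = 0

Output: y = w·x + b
y = -2

y = (1)(1) + (-2)(-2) + (-1)(3) + (2)(-2) + 0 = -2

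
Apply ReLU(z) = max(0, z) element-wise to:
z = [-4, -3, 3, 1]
h = [0, 0, 3, 1]

ReLU applied element-wise: max(0,-4)=0, max(0,-3)=0, max(0,3)=3, max(0,1)=1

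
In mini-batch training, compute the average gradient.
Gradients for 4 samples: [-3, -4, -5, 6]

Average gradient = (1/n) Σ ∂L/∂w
Average gradient = -1.5

Average = (1/4)(-3 + -4 + -5 + 6) = -6/4 = -1.5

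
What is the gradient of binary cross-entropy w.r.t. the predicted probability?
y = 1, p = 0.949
∂L/∂p = -1.054

∂L/∂p = -y/p + (1-y)/(1-p) = -1/0.949 + 0 = -1.054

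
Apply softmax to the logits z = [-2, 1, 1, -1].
p = [0.0228, 0.4576, 0.4576, 0.0619]

exp(z) = [0.1353, 2.718, 2.718, 0.3679]
Sum = 5.94
p = [0.0228, 0.4576, 0.4576, 0.0619]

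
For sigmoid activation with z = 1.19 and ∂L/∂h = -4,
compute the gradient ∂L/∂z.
∂L/∂z = -0.7154

σ(1.19) = 0.7667
σ'(1.19) = σ(1.19)(1 - σ(1.19)) = 0.7667 × 0.2333 = 0.1788
∂L/∂z = ∂L/∂h · σ'(z) = -4 × 0.1788 = -0.7154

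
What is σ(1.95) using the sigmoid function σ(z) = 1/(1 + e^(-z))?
0.8754

sigmoid(1.95) = 1/(1 + e^(-1.95)) = 1/(1 + 0.1423) = 0.8754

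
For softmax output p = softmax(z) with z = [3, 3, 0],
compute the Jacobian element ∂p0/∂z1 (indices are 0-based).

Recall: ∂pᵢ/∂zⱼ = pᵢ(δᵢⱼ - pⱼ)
∂p0/∂z1 = -0.238

p = softmax(z) = [0.4879, 0.4879, 0.02429]
p0 = 0.4879, p1 = 0.4879

∂p0/∂z1 = -p0 × p1 = -0.4879 × 0.4879 = -0.238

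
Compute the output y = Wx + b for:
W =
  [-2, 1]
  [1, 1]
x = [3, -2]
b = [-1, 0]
y = [-9, 1]

Wx = [-2×3 + 1×-2, 1×3 + 1×-2]
   = [-8, 1]
y = Wx + b = [-8 + -1, 1 + 0] = [-9, 1]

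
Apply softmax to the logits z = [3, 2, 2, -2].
p = [0.5739, 0.2111, 0.2111, 0.0039]

exp(z) = [20.09, 7.389, 7.389, 0.1353]
Sum = 35
p = [0.5739, 0.2111, 0.2111, 0.0039]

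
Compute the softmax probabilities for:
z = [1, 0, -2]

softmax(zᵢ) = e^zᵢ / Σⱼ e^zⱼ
p = [0.7054, 0.2595, 0.0351]

exp(z) = [2.718, 1, 0.1353]
Sum = 3.854
p = [0.7054, 0.2595, 0.0351]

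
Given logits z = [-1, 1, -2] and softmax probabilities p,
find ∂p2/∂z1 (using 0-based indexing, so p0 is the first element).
∂p2/∂z1 = -0.03545

p = softmax(z) = [0.1142, 0.8438, 0.04201]
p2 = 0.04201, p1 = 0.8438

∂p2/∂z1 = -p2 × p1 = -0.04201 × 0.8438 = -0.03545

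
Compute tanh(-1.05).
-0.7818

tanh(-1.05) = (e^(-1.05) - e^(1.05))/(e^(-1.05) + e^(1.05)) = -0.7818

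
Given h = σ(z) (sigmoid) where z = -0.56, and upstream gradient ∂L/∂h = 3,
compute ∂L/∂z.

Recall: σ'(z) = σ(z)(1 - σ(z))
∂L/∂z = 0.6941

σ(-0.56) = 0.3635
σ'(-0.56) = σ(-0.56)(1 - σ(-0.56)) = 0.3635 × 0.6365 = 0.2314
∂L/∂z = ∂L/∂h · σ'(z) = 3 × 0.2314 = 0.6941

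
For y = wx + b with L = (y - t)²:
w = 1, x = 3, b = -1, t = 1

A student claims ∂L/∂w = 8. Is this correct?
Incorrect

y = (1)(3) + -1 = 2
∂L/∂y = 2(y - t) = 2(2 - 1) = 2
∂y/∂w = x = 3
∂L/∂w = 2 × 3 = 6

Claimed value: 8
Incorrect: The correct gradient is 6.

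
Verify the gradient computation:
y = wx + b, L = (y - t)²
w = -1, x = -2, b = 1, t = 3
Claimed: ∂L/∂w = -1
Incorrect

y = (-1)(-2) + 1 = 3
∂L/∂y = 2(y - t) = 2(3 - 3) = 0
∂y/∂w = x = -2
∂L/∂w = 0 × -2 = 0

Claimed value: -1
Incorrect: The correct gradient is 0.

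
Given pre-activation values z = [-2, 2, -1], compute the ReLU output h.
h = [0, 2, 0]

ReLU applied element-wise: max(0,-2)=0, max(0,2)=2, max(0,-1)=0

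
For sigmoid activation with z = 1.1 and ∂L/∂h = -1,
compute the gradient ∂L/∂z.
∂L/∂z = -0.1874

σ(1.1) = 0.7503
σ'(1.1) = σ(1.1)(1 - σ(1.1)) = 0.7503 × 0.2497 = 0.1874
∂L/∂z = ∂L/∂h · σ'(z) = -1 × 0.1874 = -0.1874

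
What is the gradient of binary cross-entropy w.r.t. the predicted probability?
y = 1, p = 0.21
∂L/∂p = -4.762

∂L/∂p = -y/p + (1-y)/(1-p) = -1/0.21 + 0 = -4.762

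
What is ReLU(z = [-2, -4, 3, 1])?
h = [0, 0, 3, 1]

ReLU applied element-wise: max(0,-2)=0, max(0,-4)=0, max(0,3)=3, max(0,1)=1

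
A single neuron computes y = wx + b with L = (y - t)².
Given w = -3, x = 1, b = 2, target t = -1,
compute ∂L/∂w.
∂L/∂w = 0

y = wx + b = (-3)(1) + 2 = -1
∂L/∂y = 2(y - t) = 2(-1 - -1) = 0
∂y/∂w = x = 1
∂L/∂w = ∂L/∂y · ∂y/∂w = 0 × 1 = 0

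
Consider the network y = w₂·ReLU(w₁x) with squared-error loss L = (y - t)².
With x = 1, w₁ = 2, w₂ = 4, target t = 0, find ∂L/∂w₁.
∂L/∂w₁ = 64

Forward pass:
z = w₁x = 2×1 = 2
h = ReLU(2) = 2
y = w₂h = 4×2 = 8

Backward pass:
∂L/∂y = 2(y - t) = 2(8 - 0) = 16
∂y/∂h = w₂ = 4
∂h/∂z = 1 (ReLU derivative)
∂z/∂w₁ = x = 1

∂L/∂w₁ = 16 × 4 × 1 × 1 = 64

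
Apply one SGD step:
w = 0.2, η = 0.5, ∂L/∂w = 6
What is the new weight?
w_new = -2.8

w_new = w - η·∂L/∂w = 0.2 - 0.5×(6) = 0.2 - (3) = -2.8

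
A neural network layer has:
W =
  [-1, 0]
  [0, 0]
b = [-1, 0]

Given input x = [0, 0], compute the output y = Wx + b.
y = [-1, 0]

Wx = [-1×0 + 0×0, 0×0 + 0×0]
   = [0, 0]
y = Wx + b = [0 + -1, 0 + 0] = [-1, 0]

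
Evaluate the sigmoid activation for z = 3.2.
0.9608

sigmoid(3.2) = 1/(1 + e^(-3.2)) = 1/(1 + 0.04076) = 0.9608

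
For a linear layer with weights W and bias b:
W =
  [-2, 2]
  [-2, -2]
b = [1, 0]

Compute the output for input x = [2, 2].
y = [1, -8]

Wx = [-2×2 + 2×2, -2×2 + -2×2]
   = [0, -8]
y = Wx + b = [0 + 1, -8 + 0] = [1, -8]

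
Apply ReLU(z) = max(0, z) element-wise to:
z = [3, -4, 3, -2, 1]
h = [3, 0, 3, 0, 1]

ReLU applied element-wise: max(0,3)=3, max(0,-4)=0, max(0,3)=3, max(0,-2)=0, max(0,1)=1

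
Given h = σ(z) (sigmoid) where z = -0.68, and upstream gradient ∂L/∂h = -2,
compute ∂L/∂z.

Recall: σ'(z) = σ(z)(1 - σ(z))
∂L/∂z = -0.4464

σ(-0.68) = 0.3363
σ'(-0.68) = σ(-0.68)(1 - σ(-0.68)) = 0.3363 × 0.6637 = 0.2232
∂L/∂z = ∂L/∂h · σ'(z) = -2 × 0.2232 = -0.4464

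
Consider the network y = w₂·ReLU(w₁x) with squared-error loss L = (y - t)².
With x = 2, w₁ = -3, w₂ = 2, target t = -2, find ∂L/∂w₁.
∂L/∂w₁ = 0

Forward pass:
z = w₁x = -3×2 = -6
h = ReLU(-6) = 0
y = w₂h = 2×0 = 0

Backward pass:
∂L/∂y = 2(y - t) = 2(0 - -2) = 4
∂y/∂h = w₂ = 2
∂h/∂z = 0 (ReLU derivative)
∂z/∂w₁ = x = 2

∂L/∂w₁ = 4 × 2 × 0 × 2 = 0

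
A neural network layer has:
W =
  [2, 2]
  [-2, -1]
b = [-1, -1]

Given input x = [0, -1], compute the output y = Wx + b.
y = [-3, 0]

Wx = [2×0 + 2×-1, -2×0 + -1×-1]
   = [-2, 1]
y = Wx + b = [-2 + -1, 1 + -1] = [-3, 0]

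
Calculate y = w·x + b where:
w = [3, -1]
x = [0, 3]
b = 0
y = -3

y = (3)(0) + (-1)(3) + 0 = -3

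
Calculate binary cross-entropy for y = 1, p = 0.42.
L = 0.8675

L = -1·log(0.42) - 0·log(0.58) = -log(0.42) = 0.8675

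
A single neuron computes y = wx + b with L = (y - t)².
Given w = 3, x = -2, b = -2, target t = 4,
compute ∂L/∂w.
∂L/∂w = 48

y = wx + b = (3)(-2) + -2 = -8
∂L/∂y = 2(y - t) = 2(-8 - 4) = -24
∂y/∂w = x = -2
∂L/∂w = ∂L/∂y · ∂y/∂w = -24 × -2 = 48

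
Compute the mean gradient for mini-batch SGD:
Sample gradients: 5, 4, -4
Average gradient = 1.667

Average = (1/3)(5 + 4 + -4) = 5/3 = 1.667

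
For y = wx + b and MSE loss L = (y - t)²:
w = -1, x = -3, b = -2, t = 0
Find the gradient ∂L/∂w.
∂L/∂w = -6

y = wx + b = (-1)(-3) + -2 = 1
∂L/∂y = 2(y - t) = 2(1 - 0) = 2
∂y/∂w = x = -3
∂L/∂w = ∂L/∂y · ∂y/∂w = 2 × -3 = -6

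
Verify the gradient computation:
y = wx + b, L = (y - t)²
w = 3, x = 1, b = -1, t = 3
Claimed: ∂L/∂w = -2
Correct

y = (3)(1) + -1 = 2
∂L/∂y = 2(y - t) = 2(2 - 3) = -2
∂y/∂w = x = 1
∂L/∂w = -2 × 1 = -2

Claimed value: -2
Correct: The correct gradient is -2.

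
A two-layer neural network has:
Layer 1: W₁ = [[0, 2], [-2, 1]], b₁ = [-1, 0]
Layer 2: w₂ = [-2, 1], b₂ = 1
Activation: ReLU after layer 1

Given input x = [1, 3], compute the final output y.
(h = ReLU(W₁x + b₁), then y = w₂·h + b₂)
y = -8

Layer 1 pre-activation: z₁ = [5, 1]
After ReLU: h = [5, 1]
Layer 2 output: y = -2×5 + 1×1 + 1 = -8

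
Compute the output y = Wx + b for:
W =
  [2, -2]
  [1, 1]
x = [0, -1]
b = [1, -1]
y = [3, -2]

Wx = [2×0 + -2×-1, 1×0 + 1×-1]
   = [2, -1]
y = Wx + b = [2 + 1, -1 + -1] = [3, -2]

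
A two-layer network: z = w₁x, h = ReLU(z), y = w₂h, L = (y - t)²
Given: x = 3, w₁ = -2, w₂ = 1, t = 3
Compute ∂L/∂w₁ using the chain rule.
∂L/∂w₁ = 0

Forward pass:
z = w₁x = -2×3 = -6
h = ReLU(-6) = 0
y = w₂h = 1×0 = 0

Backward pass:
∂L/∂y = 2(y - t) = 2(0 - 3) = -6
∂y/∂h = w₂ = 1
∂h/∂z = 0 (ReLU derivative)
∂z/∂w₁ = x = 3

∂L/∂w₁ = -6 × 1 × 0 × 3 = 0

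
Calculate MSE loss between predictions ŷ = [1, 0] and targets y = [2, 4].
MSE = 8.5

MSE = (1/2)((1-2)² + (0-4)²) = (1/2)(1 + 16) = 8.5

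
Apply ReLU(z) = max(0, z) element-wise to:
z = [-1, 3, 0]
h = [0, 3, 0]

ReLU applied element-wise: max(0,-1)=0, max(0,3)=3, max(0,0)=0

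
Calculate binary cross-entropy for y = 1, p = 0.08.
L = 2.526

L = -1·log(0.08) - 0·log(0.92) = -log(0.08) = 2.526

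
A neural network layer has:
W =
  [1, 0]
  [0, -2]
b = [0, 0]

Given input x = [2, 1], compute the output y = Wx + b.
y = [2, -2]

Wx = [1×2 + 0×1, 0×2 + -2×1]
   = [2, -2]
y = Wx + b = [2 + 0, -2 + 0] = [2, -2]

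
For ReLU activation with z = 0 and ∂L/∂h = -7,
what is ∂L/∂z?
∂L/∂z = 0

h = ReLU(0) = 0
At z = 0: ∂h/∂z = 0 (by convention)
∂L/∂z = ∂L/∂h · ∂h/∂z = -7 × 0 = 0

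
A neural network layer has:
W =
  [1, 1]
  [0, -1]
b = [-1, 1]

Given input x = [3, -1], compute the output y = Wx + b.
y = [1, 2]

Wx = [1×3 + 1×-1, 0×3 + -1×-1]
   = [2, 1]
y = Wx + b = [2 + -1, 1 + 1] = [1, 2]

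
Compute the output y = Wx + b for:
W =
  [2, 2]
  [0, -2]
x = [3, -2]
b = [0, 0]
y = [2, 4]

Wx = [2×3 + 2×-2, 0×3 + -2×-2]
   = [2, 4]
y = Wx + b = [2 + 0, 4 + 0] = [2, 4]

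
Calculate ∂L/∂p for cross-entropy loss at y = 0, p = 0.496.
∂L/∂p = 1.984

∂L/∂p = -y/p + (1-y)/(1-p) = 0 + 1/0.504 = 1.984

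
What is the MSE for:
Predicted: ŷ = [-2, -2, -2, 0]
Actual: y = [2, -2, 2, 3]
MSE = 10.25

MSE = (1/4)((-2-2)² + (-2--2)² + (-2-2)² + (0-3)²) = (1/4)(16 + 0 + 16 + 9) = 10.25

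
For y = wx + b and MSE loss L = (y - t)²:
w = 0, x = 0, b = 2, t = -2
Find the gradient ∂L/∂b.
∂L/∂b = 8

y = wx + b = (0)(0) + 2 = 2
∂L/∂y = 2(y - t) = 2(2 - -2) = 8
∂y/∂b = 1
∂L/∂b = ∂L/∂y · ∂y/∂b = 8 × 1 = 8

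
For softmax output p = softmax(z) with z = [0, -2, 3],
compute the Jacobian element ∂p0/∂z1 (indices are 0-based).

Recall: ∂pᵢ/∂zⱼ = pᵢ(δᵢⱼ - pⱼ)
∂p0/∂z1 = -0.0003005

p = softmax(z) = [0.04712, 0.006377, 0.9465]
p0 = 0.04712, p1 = 0.006377

∂p0/∂z1 = -p0 × p1 = -0.04712 × 0.006377 = -0.0003005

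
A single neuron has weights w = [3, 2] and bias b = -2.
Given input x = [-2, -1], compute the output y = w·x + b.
y = -10

y = (3)(-2) + (2)(-1) + -2 = -10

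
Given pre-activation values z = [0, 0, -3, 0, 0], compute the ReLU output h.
h = [0, 0, 0, 0, 0]

ReLU applied element-wise: max(0,0)=0, max(0,0)=0, max(0,-3)=0, max(0,0)=0, max(0,0)=0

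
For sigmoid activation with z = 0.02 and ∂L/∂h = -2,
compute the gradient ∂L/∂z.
∂L/∂z = -0.5

σ(0.02) = 0.505
σ'(0.02) = σ(0.02)(1 - σ(0.02)) = 0.505 × 0.495 = 0.25
∂L/∂z = ∂L/∂h · σ'(z) = -2 × 0.25 = -0.5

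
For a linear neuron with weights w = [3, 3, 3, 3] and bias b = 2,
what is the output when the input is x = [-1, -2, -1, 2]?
y = -4

y = (3)(-1) + (3)(-2) + (3)(-1) + (3)(2) + 2 = -4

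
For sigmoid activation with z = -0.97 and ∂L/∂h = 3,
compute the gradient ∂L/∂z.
∂L/∂z = 0.598

σ(-0.97) = 0.2749
σ'(-0.97) = σ(-0.97)(1 - σ(-0.97)) = 0.2749 × 0.7251 = 0.1993
∂L/∂z = ∂L/∂h · σ'(z) = 3 × 0.1993 = 0.598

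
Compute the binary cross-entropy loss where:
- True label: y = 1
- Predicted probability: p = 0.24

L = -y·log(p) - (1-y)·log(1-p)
L = 1.427

L = -1·log(0.24) - 0·log(0.76) = -log(0.24) = 1.427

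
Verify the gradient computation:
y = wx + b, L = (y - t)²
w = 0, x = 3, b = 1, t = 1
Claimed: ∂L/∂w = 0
Correct

y = (0)(3) + 1 = 1
∂L/∂y = 2(y - t) = 2(1 - 1) = 0
∂y/∂w = x = 3
∂L/∂w = 0 × 3 = 0

Claimed value: 0
Correct: The correct gradient is 0.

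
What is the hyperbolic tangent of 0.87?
0.7014

tanh(0.87) = (e^(0.87) - e^(-0.87))/(e^(0.87) + e^(-0.87)) = 0.7014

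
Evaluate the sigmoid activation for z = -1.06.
0.2573

sigmoid(-1.06) = 1/(1 + e^(1.06)) = 1/(1 + 2.886) = 0.2573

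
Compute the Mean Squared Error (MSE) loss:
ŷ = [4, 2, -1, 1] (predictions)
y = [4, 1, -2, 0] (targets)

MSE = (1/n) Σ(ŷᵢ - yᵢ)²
MSE = 0.75

MSE = (1/4)((4-4)² + (2-1)² + (-1--2)² + (1-0)²) = (1/4)(0 + 1 + 1 + 1) = 0.75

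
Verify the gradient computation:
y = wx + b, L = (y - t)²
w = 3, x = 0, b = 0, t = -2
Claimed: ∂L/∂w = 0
Correct

y = (3)(0) + 0 = 0
∂L/∂y = 2(y - t) = 2(0 - -2) = 4
∂y/∂w = x = 0
∂L/∂w = 4 × 0 = 0

Claimed value: 0
Correct: The correct gradient is 0.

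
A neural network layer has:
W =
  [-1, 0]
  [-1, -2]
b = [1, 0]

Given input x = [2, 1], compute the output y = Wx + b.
y = [-1, -4]

Wx = [-1×2 + 0×1, -1×2 + -2×1]
   = [-2, -4]
y = Wx + b = [-2 + 1, -4 + 0] = [-1, -4]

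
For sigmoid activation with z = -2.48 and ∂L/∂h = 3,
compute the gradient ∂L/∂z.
∂L/∂z = 0.2139

σ(-2.48) = 0.07727
σ'(-2.48) = σ(-2.48)(1 - σ(-2.48)) = 0.07727 × 0.9227 = 0.0713
∂L/∂z = ∂L/∂h · σ'(z) = 3 × 0.0713 = 0.2139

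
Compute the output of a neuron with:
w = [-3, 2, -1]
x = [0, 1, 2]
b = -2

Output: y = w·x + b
y = -2

y = (-3)(0) + (2)(1) + (-1)(2) + -2 = -2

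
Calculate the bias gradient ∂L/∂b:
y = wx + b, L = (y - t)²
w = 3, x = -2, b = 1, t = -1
∂L/∂b = -8

y = wx + b = (3)(-2) + 1 = -5
∂L/∂y = 2(y - t) = 2(-5 - -1) = -8
∂y/∂b = 1
∂L/∂b = ∂L/∂y · ∂y/∂b = -8 × 1 = -8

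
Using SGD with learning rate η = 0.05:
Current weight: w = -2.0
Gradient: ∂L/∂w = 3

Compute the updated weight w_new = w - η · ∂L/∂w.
w_new = -2.15

w_new = w - η·∂L/∂w = -2.0 - 0.05×(3) = -2.0 - (0.15) = -2.15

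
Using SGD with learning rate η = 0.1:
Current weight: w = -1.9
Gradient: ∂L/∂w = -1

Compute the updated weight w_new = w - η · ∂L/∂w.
w_new = -1.8

w_new = w - η·∂L/∂w = -1.9 - 0.1×(-1) = -1.9 - (-0.1) = -1.8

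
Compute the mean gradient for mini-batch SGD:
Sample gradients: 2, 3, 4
Average gradient = 3

Average = (1/3)(2 + 3 + 4) = 9/3 = 3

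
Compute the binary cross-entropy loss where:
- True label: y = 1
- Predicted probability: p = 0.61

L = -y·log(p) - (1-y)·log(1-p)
L = 0.4943

L = -1·log(0.61) - 0·log(0.39) = -log(0.61) = 0.4943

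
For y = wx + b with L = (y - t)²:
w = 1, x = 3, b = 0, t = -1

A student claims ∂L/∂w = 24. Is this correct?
Correct

y = (1)(3) + 0 = 3
∂L/∂y = 2(y - t) = 2(3 - -1) = 8
∂y/∂w = x = 3
∂L/∂w = 8 × 3 = 24

Claimed value: 24
Correct: The correct gradient is 24.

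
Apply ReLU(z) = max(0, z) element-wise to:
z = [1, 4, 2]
h = [1, 4, 2]

ReLU applied element-wise: max(0,1)=1, max(0,4)=4, max(0,2)=2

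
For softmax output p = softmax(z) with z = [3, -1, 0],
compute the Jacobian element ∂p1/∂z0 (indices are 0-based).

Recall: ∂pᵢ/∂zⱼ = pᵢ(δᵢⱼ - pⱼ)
∂p1/∂z0 = -0.01605

p = softmax(z) = [0.9362, 0.01715, 0.04661]
p1 = 0.01715, p0 = 0.9362

∂p1/∂z0 = -p1 × p0 = -0.01715 × 0.9362 = -0.01605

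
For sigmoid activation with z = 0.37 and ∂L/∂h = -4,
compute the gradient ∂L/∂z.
∂L/∂z = -0.9665

σ(0.37) = 0.5915
σ'(0.37) = σ(0.37)(1 - σ(0.37)) = 0.5915 × 0.4085 = 0.2416
∂L/∂z = ∂L/∂h · σ'(z) = -4 × 0.2416 = -0.9665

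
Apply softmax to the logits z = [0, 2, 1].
p = [0.09, 0.6652, 0.2447]

exp(z) = [1, 7.389, 2.718]
Sum = 11.11
p = [0.09, 0.6652, 0.2447]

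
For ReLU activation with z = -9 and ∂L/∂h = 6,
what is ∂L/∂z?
∂L/∂z = 0

h = ReLU(-9) = 0
Since z < 0: ∂h/∂z = 0
∂L/∂z = ∂L/∂h · ∂h/∂z = 6 × 0 = 0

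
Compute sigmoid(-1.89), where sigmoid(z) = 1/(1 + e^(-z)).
0.1312

sigmoid(-1.89) = 1/(1 + e^(1.89)) = 1/(1 + 6.619) = 0.1312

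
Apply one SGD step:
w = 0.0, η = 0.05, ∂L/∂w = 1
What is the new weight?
w_new = -0.05

w_new = w - η·∂L/∂w = 0.0 - 0.05×(1) = 0.0 - (0.05) = -0.05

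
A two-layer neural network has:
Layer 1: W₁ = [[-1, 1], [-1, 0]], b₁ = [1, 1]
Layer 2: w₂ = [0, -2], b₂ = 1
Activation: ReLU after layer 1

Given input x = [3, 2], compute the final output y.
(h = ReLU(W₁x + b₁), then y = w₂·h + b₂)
y = 1

Layer 1 pre-activation: z₁ = [0, -2]
After ReLU: h = [0, 0]
Layer 2 output: y = 0×0 + -2×0 + 1 = 1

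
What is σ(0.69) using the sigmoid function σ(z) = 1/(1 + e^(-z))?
0.666

sigmoid(0.69) = 1/(1 + e^(-0.69)) = 1/(1 + 0.5016) = 0.666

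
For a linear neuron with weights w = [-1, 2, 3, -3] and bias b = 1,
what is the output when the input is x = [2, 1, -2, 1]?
y = -8

y = (-1)(2) + (2)(1) + (3)(-2) + (-3)(1) + 1 = -8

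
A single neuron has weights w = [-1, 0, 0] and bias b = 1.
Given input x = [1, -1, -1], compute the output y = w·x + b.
y = 0

y = (-1)(1) + (0)(-1) + (0)(-1) + 1 = 0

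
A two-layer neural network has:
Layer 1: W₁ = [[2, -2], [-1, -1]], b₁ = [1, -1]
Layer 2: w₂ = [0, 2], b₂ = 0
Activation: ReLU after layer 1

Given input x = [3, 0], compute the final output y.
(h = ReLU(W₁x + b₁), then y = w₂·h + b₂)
y = 0

Layer 1 pre-activation: z₁ = [7, -4]
After ReLU: h = [7, 0]
Layer 2 output: y = 0×7 + 2×0 + 0 = 0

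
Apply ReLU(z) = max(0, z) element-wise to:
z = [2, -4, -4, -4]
h = [2, 0, 0, 0]

ReLU applied element-wise: max(0,2)=2, max(0,-4)=0, max(0,-4)=0, max(0,-4)=0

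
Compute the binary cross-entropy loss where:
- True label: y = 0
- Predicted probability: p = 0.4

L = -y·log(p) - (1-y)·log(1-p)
L = 0.5108

L = -0·log(0.4) - 1·log(0.6) = -log(0.6) = 0.5108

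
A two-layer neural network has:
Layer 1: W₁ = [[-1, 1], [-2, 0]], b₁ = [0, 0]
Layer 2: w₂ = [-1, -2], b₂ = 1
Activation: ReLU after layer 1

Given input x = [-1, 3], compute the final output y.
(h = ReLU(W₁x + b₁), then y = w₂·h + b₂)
y = -7

Layer 1 pre-activation: z₁ = [4, 2]
After ReLU: h = [4, 2]
Layer 2 output: y = -1×4 + -2×2 + 1 = -7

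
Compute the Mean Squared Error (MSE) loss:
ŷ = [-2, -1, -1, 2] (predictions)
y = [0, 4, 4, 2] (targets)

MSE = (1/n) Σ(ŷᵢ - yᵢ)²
MSE = 13.5

MSE = (1/4)((-2-0)² + (-1-4)² + (-1-4)² + (2-2)²) = (1/4)(4 + 25 + 25 + 0) = 13.5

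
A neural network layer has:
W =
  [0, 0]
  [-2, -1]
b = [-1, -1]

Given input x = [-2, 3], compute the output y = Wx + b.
y = [-1, 0]

Wx = [0×-2 + 0×3, -2×-2 + -1×3]
   = [0, 1]
y = Wx + b = [0 + -1, 1 + -1] = [-1, 0]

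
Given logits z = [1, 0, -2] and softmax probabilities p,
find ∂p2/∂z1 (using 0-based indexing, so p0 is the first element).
∂p2/∂z1 = -0.009113

p = softmax(z) = [0.7054, 0.2595, 0.03512]
p2 = 0.03512, p1 = 0.2595

∂p2/∂z1 = -p2 × p1 = -0.03512 × 0.2595 = -0.009113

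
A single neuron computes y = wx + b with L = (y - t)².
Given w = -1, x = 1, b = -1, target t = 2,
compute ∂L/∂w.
∂L/∂w = -8

y = wx + b = (-1)(1) + -1 = -2
∂L/∂y = 2(y - t) = 2(-2 - 2) = -8
∂y/∂w = x = 1
∂L/∂w = ∂L/∂y · ∂y/∂w = -8 × 1 = -8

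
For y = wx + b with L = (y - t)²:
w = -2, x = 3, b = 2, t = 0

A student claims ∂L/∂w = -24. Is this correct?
Correct

y = (-2)(3) + 2 = -4
∂L/∂y = 2(y - t) = 2(-4 - 0) = -8
∂y/∂w = x = 3
∂L/∂w = -8 × 3 = -24

Claimed value: -24
Correct: The correct gradient is -24.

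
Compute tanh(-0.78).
-0.6527

tanh(-0.78) = (e^(-0.78) - e^(0.78))/(e^(-0.78) + e^(0.78)) = -0.6527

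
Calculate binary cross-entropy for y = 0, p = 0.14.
L = 0.1508

L = -0·log(0.14) - 1·log(0.86) = -log(0.86) = 0.1508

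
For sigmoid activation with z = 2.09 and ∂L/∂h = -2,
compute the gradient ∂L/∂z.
∂L/∂z = -0.1959

σ(2.09) = 0.8899
σ'(2.09) = σ(2.09)(1 - σ(2.09)) = 0.8899 × 0.1101 = 0.09796
∂L/∂z = ∂L/∂h · σ'(z) = -2 × 0.09796 = -0.1959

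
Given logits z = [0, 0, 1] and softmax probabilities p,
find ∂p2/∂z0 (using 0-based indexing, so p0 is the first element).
∂p2/∂z0 = -0.1221

p = softmax(z) = [0.2119, 0.2119, 0.5761]
p2 = 0.5761, p0 = 0.2119

∂p2/∂z0 = -p2 × p0 = -0.5761 × 0.2119 = -0.1221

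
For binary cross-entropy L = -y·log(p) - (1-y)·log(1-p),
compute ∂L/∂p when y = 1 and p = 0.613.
∂L/∂p = -1.631

∂L/∂p = -y/p + (1-y)/(1-p) = -1/0.613 + 0 = -1.631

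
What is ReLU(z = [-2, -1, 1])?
h = [0, 0, 1]

ReLU applied element-wise: max(0,-2)=0, max(0,-1)=0, max(0,1)=1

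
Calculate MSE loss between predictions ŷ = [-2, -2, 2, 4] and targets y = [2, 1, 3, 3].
MSE = 6.75

MSE = (1/4)((-2-2)² + (-2-1)² + (2-3)² + (4-3)²) = (1/4)(16 + 9 + 1 + 1) = 6.75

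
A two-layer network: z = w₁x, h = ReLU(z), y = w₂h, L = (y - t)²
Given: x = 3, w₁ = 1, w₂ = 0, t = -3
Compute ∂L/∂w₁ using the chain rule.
∂L/∂w₁ = 0

Forward pass:
z = w₁x = 1×3 = 3
h = ReLU(3) = 3
y = w₂h = 0×3 = 0

Backward pass:
∂L/∂y = 2(y - t) = 2(0 - -3) = 6
∂y/∂h = w₂ = 0
∂h/∂z = 1 (ReLU derivative)
∂z/∂w₁ = x = 3

∂L/∂w₁ = 6 × 0 × 1 × 3 = 0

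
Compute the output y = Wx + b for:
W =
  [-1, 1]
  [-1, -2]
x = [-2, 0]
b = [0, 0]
y = [2, 2]

Wx = [-1×-2 + 1×0, -1×-2 + -2×0]
   = [2, 2]
y = Wx + b = [2 + 0, 2 + 0] = [2, 2]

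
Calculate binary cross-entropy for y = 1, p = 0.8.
L = 0.2231

L = -1·log(0.8) - 0·log(0.2) = -log(0.8) = 0.2231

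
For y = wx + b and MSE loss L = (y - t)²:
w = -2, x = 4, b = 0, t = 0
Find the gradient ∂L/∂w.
∂L/∂w = -64

y = wx + b = (-2)(4) + 0 = -8
∂L/∂y = 2(y - t) = 2(-8 - 0) = -16
∂y/∂w = x = 4
∂L/∂w = ∂L/∂y · ∂y/∂w = -16 × 4 = -64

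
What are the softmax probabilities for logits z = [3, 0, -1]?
p = [0.9362, 0.0466, 0.0171]

exp(z) = [20.09, 1, 0.3679]
Sum = 21.45
p = [0.9362, 0.0466, 0.0171]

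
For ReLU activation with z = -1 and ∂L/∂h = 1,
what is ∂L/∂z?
∂L/∂z = 0

h = ReLU(-1) = 0
Since z < 0: ∂h/∂z = 0
∂L/∂z = ∂L/∂h · ∂h/∂z = 1 × 0 = 0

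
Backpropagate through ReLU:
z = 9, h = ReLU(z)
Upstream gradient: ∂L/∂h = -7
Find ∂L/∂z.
∂L/∂z = -7

h = ReLU(9) = 9
Since z > 0: ∂h/∂z = 1
∂L/∂z = ∂L/∂h · ∂h/∂z = -7 × 1 = -7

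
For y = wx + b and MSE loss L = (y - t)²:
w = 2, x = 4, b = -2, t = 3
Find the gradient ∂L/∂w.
∂L/∂w = 24

y = wx + b = (2)(4) + -2 = 6
∂L/∂y = 2(y - t) = 2(6 - 3) = 6
∂y/∂w = x = 4
∂L/∂w = ∂L/∂y · ∂y/∂w = 6 × 4 = 24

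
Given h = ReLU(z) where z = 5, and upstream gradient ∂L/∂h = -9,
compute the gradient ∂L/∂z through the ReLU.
∂L/∂z = -9

h = ReLU(5) = 5
Since z > 0: ∂h/∂z = 1
∂L/∂z = ∂L/∂h · ∂h/∂z = -9 × 1 = -9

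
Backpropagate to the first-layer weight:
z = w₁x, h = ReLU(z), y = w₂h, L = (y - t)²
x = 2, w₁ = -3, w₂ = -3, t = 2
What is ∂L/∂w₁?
∂L/∂w₁ = 0

Forward pass:
z = w₁x = -3×2 = -6
h = ReLU(-6) = 0
y = w₂h = -3×0 = 0

Backward pass:
∂L/∂y = 2(y - t) = 2(0 - 2) = -4
∂y/∂h = w₂ = -3
∂h/∂z = 0 (ReLU derivative)
∂z/∂w₁ = x = 2

∂L/∂w₁ = -4 × -3 × 0 × 2 = 0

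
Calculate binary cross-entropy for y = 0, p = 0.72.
L = 1.273

L = -0·log(0.72) - 1·log(0.28) = -log(0.28) = 1.273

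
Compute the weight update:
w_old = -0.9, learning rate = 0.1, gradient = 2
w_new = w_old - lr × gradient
w_new = -1.1

w_new = w - η·∂L/∂w = -0.9 - 0.1×(2) = -0.9 - (0.2) = -1.1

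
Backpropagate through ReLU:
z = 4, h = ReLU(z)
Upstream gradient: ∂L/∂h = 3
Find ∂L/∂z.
∂L/∂z = 3

h = ReLU(4) = 4
Since z > 0: ∂h/∂z = 1
∂L/∂z = ∂L/∂h · ∂h/∂z = 3 × 1 = 3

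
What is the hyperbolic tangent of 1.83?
0.9498

tanh(1.83) = (e^(1.83) - e^(-1.83))/(e^(1.83) + e^(-1.83)) = 0.9498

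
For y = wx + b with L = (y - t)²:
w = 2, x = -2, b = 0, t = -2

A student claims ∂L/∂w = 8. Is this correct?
Correct

y = (2)(-2) + 0 = -4
∂L/∂y = 2(y - t) = 2(-4 - -2) = -4
∂y/∂w = x = -2
∂L/∂w = -4 × -2 = 8

Claimed value: 8
Correct: The correct gradient is 8.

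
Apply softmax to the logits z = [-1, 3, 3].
p = [0.0091, 0.4955, 0.4955]

exp(z) = [0.3679, 20.09, 20.09]
Sum = 40.54
p = [0.0091, 0.4955, 0.4955]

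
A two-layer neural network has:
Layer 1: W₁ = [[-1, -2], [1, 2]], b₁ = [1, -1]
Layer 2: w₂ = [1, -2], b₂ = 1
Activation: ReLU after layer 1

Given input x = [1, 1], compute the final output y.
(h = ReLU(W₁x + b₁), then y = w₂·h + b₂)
y = -3

Layer 1 pre-activation: z₁ = [-2, 2]
After ReLU: h = [0, 2]
Layer 2 output: y = 1×0 + -2×2 + 1 = -3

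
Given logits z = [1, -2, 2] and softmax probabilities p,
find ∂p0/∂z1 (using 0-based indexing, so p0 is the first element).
∂p0/∂z1 = -0.003507

p = softmax(z) = [0.2654, 0.01321, 0.7214]
p0 = 0.2654, p1 = 0.01321

∂p0/∂z1 = -p0 × p1 = -0.2654 × 0.01321 = -0.003507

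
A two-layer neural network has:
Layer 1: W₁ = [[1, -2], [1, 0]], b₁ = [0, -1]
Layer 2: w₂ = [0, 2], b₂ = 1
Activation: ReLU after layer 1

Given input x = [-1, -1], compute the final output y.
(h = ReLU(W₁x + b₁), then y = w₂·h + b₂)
y = 1

Layer 1 pre-activation: z₁ = [1, -2]
After ReLU: h = [1, 0]
Layer 2 output: y = 0×1 + 2×0 + 1 = 1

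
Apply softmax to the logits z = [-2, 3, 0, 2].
p = [0.0047, 0.702, 0.035, 0.2583]

exp(z) = [0.1353, 20.09, 1, 7.389]
Sum = 28.61
p = [0.0047, 0.702, 0.035, 0.2583]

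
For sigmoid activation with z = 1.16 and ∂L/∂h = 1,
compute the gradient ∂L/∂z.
∂L/∂z = 0.1817

σ(1.16) = 0.7613
σ'(1.16) = σ(1.16)(1 - σ(1.16)) = 0.7613 × 0.2387 = 0.1817
∂L/∂z = ∂L/∂h · σ'(z) = 1 × 0.1817 = 0.1817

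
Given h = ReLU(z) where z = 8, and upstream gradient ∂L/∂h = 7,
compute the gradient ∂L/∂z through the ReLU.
∂L/∂z = 7

h = ReLU(8) = 8
Since z > 0: ∂h/∂z = 1
∂L/∂z = ∂L/∂h · ∂h/∂z = 7 × 1 = 7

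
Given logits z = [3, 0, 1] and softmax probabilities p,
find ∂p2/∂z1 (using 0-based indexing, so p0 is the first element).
∂p2/∂z1 = -0.004797

p = softmax(z) = [0.8438, 0.04201, 0.1142]
p2 = 0.1142, p1 = 0.04201

∂p2/∂z1 = -p2 × p1 = -0.1142 × 0.04201 = -0.004797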